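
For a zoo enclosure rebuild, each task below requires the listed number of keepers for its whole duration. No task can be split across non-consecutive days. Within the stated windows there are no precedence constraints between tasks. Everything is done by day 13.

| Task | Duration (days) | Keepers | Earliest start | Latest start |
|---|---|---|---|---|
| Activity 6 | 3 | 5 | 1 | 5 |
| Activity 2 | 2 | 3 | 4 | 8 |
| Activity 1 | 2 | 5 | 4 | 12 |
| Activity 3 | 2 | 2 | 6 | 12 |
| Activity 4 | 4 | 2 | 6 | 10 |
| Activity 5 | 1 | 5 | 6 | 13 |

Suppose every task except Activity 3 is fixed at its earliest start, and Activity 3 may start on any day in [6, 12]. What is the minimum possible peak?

Activity 3@6: d1:5  d2:5  d3:5  d4:8  d5:8  d6:9  d7:4  d8:2  d9:2  d10:0  d11:0  d12:0  d13:0 → peak 9
Activity 3@7: d1:5  d2:5  d3:5  d4:8  d5:8  d6:7  d7:4  d8:4  d9:2  d10:0  d11:0  d12:0  d13:0 → peak 8
Activity 3@8: d1:5  d2:5  d3:5  d4:8  d5:8  d6:7  d7:2  d8:4  d9:4  d10:0  d11:0  d12:0  d13:0 → peak 8
Activity 3@9: d1:5  d2:5  d3:5  d4:8  d5:8  d6:7  d7:2  d8:2  d9:4  d10:2  d11:0  d12:0  d13:0 → peak 8
Activity 3@10: d1:5  d2:5  d3:5  d4:8  d5:8  d6:7  d7:2  d8:2  d9:2  d10:2  d11:2  d12:0  d13:0 → peak 8
Activity 3@11: d1:5  d2:5  d3:5  d4:8  d5:8  d6:7  d7:2  d8:2  d9:2  d10:0  d11:2  d12:2  d13:0 → peak 8
Activity 3@12: d1:5  d2:5  d3:5  d4:8  d5:8  d6:7  d7:2  d8:2  d9:2  d10:0  d11:0  d12:2  d13:2 → peak 8
Best is Activity 3@7, peak 8.

8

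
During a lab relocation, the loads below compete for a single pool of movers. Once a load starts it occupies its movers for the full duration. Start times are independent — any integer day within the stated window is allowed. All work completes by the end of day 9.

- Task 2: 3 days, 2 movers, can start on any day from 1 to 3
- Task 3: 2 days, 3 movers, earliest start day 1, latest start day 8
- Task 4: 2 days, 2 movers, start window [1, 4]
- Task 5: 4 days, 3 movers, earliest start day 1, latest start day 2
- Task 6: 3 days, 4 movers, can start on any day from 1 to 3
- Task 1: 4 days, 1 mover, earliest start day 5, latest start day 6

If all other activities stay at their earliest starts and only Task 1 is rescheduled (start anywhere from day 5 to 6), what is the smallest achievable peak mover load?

Task 1@5: d1:14  d2:14  d3:9  d4:3  d5:1  d6:1  d7:1  d8:1  d9:0 → peak 14
Task 1@6: d1:14  d2:14  d3:9  d4:3  d5:0  d6:1  d7:1  d8:1  d9:1 → peak 14
Best is Task 1@5, peak 14.

14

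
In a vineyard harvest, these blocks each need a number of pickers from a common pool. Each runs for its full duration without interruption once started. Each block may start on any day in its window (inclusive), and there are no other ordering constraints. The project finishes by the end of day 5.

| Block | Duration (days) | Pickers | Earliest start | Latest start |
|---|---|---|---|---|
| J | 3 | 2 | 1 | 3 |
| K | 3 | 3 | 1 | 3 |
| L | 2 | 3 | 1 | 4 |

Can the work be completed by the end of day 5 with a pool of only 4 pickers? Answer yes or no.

no

Total picker-days = 21; over 5 days the average is 21/5 > 4, so some day must exceed 4.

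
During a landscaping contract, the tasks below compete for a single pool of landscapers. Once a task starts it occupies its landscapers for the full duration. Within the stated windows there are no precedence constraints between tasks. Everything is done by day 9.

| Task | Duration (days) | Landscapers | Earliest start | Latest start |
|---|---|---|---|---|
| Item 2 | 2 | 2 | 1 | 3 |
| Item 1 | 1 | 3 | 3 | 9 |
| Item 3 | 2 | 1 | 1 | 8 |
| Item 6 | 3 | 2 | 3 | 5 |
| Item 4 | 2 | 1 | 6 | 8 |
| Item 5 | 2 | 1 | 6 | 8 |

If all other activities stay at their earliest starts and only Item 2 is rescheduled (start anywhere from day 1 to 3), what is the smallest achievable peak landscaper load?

5

Item 2@1: d1:3  d2:3  d3:5  d4:2  d5:2  d6:2  d7:2  d8:0  d9:0 → peak 5
Item 2@2: d1:1  d2:3  d3:7  d4:2  d5:2  d6:2  d7:2  d8:0  d9:0 → peak 7
Item 2@3: d1:1  d2:1  d3:7  d4:4  d5:2  d6:2  d7:2  d8:0  d9:0 → peak 7
Best is Item 2@1, peak 5.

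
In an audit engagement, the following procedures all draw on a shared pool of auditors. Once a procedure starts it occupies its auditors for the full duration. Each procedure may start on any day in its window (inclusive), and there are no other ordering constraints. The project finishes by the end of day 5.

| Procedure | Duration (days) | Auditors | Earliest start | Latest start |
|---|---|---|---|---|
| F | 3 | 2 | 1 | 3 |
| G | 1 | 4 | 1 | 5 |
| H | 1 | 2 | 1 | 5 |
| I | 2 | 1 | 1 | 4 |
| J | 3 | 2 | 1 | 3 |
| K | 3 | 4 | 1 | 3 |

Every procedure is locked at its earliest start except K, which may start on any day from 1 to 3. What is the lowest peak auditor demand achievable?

11

K@1: d1:15  d2:9  d3:8  d4:0  d5:0 → peak 15
K@2: d1:11  d2:9  d3:8  d4:4  d5:0 → peak 11
K@3: d1:11  d2:5  d3:8  d4:4  d5:4 → peak 11
Best is K@2, peak 11.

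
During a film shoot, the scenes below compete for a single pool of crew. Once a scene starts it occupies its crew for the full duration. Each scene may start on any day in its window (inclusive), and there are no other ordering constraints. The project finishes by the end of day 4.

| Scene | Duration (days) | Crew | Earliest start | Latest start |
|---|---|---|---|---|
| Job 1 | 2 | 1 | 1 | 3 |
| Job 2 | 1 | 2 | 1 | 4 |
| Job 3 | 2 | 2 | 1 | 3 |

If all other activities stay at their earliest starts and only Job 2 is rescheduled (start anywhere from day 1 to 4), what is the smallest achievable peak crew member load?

Job 2@1: d1:5  d2:3  d3:0  d4:0 → peak 5
Job 2@2: d1:3  d2:5  d3:0  d4:0 → peak 5
Job 2@3: d1:3  d2:3  d3:2  d4:0 → peak 3
Job 2@4: d1:3  d2:3  d3:0  d4:2 → peak 3
Best is Job 2@3, peak 3.

3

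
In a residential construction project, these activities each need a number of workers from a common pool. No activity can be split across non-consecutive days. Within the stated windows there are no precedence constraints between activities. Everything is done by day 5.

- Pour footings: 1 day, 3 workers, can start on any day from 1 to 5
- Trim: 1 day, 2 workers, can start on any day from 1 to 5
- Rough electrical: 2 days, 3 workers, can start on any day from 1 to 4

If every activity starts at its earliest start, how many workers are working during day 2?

3

At early start, day 2 has: Rough electrical.
Demand: 3 = 3.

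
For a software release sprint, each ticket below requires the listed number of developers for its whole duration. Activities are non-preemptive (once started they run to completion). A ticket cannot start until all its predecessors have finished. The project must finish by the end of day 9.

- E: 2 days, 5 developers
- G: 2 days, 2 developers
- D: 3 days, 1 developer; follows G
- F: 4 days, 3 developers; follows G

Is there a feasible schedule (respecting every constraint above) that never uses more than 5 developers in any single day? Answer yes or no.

Schedule E@1, G@3, D@5, F@5: d1:5  d2:5  d3:2  d4:2  d5:4  d6:4  d7:4  d8:3  d9:0 — peak 5 ≤ 5.

yes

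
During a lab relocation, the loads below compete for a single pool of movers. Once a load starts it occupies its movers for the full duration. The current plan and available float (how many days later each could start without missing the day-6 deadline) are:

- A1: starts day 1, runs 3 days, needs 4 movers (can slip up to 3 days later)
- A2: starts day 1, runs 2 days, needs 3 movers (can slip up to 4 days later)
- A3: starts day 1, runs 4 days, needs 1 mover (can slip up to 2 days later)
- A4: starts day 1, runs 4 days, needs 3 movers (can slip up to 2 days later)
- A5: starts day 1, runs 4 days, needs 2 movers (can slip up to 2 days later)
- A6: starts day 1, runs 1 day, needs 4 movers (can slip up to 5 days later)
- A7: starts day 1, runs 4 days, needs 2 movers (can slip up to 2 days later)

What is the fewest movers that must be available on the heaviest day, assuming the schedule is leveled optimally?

Early-start (A1@1, A2@1, A3@1, A4@1, A5@1, A6@1, A7@1) gives peak 19: d1:19  d2:15  d3:12  d4:8  d5:0  d6:0.
Shift A5→3, A6→4, A7→3.
Schedule A1@1, A2@1, A3@1, A4@1, A5@3, A6@4, A7@3: d1:11  d2:11  d3:12  d4:12  d5:4  d6:4 — peak 12.

12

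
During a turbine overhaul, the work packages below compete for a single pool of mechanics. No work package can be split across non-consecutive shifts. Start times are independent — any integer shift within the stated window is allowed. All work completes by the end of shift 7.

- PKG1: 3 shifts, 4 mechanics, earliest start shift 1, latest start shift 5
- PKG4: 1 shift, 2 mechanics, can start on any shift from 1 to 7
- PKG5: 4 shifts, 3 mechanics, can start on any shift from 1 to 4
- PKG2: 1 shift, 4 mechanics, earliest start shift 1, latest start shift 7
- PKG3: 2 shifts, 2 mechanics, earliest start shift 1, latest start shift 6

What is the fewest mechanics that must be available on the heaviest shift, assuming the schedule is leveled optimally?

Early-start (PKG1@1, PKG4@1, PKG5@1, PKG2@1, PKG3@1) gives peak 15: s1:15  s2:9  s3:7  s4:3  s5:0  s6:0  s7:0.
Shift PKG5→2, PKG2→4, PKG3→5.
Schedule PKG1@1, PKG4@1, PKG5@2, PKG2@4, PKG3@5: s1:6  s2:7  s3:7  s4:7  s5:5  s6:2  s7:0 — peak 7.

7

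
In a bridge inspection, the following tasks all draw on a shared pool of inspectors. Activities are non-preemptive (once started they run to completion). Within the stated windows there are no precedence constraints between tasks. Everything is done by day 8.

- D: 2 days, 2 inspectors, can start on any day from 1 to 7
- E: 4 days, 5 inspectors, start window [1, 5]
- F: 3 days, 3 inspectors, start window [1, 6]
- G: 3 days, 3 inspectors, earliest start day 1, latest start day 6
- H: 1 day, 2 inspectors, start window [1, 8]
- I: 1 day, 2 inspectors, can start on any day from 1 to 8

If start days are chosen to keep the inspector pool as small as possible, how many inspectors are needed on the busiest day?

Early-start (D@1, E@1, F@1, G@1, H@1, I@1) gives peak 17: d1:17  d2:13  d3:11  d4:5  d5:0  d6:0  d7:0  d8:0.
Shift F→5, G→5, H→3, I→4.
Schedule D@1, E@1, F@5, G@5, H@3, I@4: d1:7  d2:7  d3:7  d4:7  d5:6  d6:6  d7:6  d8:0 — peak 7.

7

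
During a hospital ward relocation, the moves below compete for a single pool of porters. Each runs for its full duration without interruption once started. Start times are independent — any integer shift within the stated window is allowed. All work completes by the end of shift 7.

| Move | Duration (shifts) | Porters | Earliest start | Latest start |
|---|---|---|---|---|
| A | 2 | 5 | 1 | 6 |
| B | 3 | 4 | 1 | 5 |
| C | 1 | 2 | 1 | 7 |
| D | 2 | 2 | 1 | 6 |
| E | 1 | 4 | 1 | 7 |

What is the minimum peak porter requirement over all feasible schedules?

6

Early-start (A@1, B@1, C@1, D@1, E@1) gives peak 17: s1:17  s2:11  s3:4  s4:0  s5:0  s6:0  s7:0.
Shift B→3, C→3, D→4, E→6.
Schedule A@1, B@3, C@3, D@4, E@6: s1:5  s2:5  s3:6  s4:6  s5:6  s6:4  s7:0 — peak 6.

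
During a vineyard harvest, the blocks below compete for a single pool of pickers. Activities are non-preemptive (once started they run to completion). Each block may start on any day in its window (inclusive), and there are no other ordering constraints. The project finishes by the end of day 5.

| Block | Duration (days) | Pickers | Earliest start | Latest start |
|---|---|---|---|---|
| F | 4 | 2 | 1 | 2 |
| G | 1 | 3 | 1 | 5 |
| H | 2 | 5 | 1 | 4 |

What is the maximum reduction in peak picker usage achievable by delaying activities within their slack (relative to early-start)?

Early-start peak: d1:10  d2:7  d3:2  d4:2  d5:0 ⇒ 10.
Leveled (F@1, G@1, H@2): d1:5  d2:7  d3:7  d4:2  d5:0 ⇒ 7.
Reduction 10 − 7 = 3.

3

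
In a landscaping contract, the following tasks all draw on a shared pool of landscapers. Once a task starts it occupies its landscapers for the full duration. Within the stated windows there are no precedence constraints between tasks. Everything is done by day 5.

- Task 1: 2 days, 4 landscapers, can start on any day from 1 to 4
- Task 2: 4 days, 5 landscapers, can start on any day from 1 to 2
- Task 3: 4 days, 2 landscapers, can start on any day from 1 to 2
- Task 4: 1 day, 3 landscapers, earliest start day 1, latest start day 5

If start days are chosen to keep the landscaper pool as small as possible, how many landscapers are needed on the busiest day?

11

Early-start (Task 1@1, Task 2@1, Task 3@1, Task 4@1) gives peak 14: d1:14  d2:11  d3:7  d4:7  d5:0.
Shift Task 4→3.
Schedule Task 1@1, Task 2@1, Task 3@1, Task 4@3: d1:11  d2:11  d3:10  d4:7  d5:0 — peak 11.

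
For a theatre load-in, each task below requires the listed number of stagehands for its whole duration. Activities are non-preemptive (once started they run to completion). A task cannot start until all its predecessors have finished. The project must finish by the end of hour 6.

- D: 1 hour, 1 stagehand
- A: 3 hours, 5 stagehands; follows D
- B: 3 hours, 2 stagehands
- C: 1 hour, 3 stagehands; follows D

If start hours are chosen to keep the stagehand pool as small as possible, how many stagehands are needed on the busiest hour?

5

Early-start (D@1, A@2, B@1, C@2) gives peak 10: h1:3  h2:10  h3:7  h4:5  h5:0  h6:0.
Shift A→4.
Schedule D@1, A@4, B@1, C@2: h1:3  h2:5  h3:2  h4:5  h5:5  h6:5 — peak 5.
Total stagehand-hours = 25 over 6 hours ⇒ peak ≥ ⌈25/6⌉ = 5, so 5 is optimal.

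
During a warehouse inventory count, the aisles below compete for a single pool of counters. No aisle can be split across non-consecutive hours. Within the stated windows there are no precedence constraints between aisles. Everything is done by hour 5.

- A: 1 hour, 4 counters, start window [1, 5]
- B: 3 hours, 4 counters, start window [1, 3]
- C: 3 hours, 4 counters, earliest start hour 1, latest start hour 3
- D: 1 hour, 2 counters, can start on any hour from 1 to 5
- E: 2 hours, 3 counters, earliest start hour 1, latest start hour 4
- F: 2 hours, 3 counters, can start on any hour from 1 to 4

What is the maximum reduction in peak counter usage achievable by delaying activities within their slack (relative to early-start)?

10

Early-start peak: h1:20  h2:14  h3:8  h4:0  h5:0 ⇒ 20.
Leveled (A@1, B@1, C@2, D@1, E@4, F@4): h1:10  h2:8  h3:8  h4:10  h5:6 ⇒ 10.
Reduction 20 − 10 = 10.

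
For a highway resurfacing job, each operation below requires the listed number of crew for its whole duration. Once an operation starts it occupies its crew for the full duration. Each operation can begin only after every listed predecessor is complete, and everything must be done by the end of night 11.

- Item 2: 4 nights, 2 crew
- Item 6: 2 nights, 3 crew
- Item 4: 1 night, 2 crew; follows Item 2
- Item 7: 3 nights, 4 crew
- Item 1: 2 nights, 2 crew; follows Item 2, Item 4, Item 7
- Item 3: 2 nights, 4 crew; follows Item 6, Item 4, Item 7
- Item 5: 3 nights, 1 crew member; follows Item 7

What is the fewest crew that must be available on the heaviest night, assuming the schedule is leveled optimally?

Early-start (Item 2@1, Item 6@1, Item 4@5, Item 7@1, Item 1@6, Item 3@6, Item 5@4) gives peak 9: n1:9  n2:9  n3:6  n4:3  n5:3  n6:7  n7:6  n8:0  n9:0  n10:0  n11:0.
Shift Item 7→3, Item 5→8.
Schedule Item 2@1, Item 6@1, Item 4@5, Item 7@3, Item 1@6, Item 3@6, Item 5@8: n1:5  n2:5  n3:6  n4:6  n5:6  n6:6  n7:6  n8:1  n9:1  n10:1  n11:0 — peak 6.

6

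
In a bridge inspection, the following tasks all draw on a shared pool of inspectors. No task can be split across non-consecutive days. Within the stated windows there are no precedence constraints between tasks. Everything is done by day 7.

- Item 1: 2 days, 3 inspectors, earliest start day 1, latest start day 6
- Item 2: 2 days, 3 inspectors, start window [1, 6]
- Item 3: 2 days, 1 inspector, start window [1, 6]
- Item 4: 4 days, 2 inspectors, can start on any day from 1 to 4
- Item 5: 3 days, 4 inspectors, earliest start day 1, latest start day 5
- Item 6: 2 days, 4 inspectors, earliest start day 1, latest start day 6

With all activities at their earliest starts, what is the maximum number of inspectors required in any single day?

17

Early-start schedule: Item 1@1, Item 2@1, Item 3@1, Item 4@1, Item 5@1, Item 6@1.
Load per day: day 1: 17, day 2: 17, day 3: 6, day 4: 2, day 5: 0, day 6: 0, day 7: 0.
Peak is 17.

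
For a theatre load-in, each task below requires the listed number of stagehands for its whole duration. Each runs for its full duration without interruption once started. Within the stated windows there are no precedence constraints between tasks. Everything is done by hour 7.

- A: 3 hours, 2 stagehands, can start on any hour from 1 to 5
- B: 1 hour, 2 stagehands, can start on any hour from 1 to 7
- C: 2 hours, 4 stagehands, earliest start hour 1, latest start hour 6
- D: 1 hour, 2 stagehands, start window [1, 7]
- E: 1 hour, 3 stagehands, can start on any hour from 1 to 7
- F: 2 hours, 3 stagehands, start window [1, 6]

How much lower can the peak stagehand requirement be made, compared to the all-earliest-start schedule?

11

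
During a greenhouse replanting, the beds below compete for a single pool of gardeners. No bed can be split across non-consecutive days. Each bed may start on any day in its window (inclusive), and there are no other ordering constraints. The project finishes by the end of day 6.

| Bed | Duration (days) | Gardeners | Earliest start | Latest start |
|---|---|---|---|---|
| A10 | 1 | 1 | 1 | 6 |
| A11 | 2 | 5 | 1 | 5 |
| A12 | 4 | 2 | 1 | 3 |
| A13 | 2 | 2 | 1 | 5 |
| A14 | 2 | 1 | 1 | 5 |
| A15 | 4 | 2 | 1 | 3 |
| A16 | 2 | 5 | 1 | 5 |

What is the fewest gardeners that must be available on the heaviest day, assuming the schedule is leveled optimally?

Early-start (A10@1, A11@1, A12@1, A13@1, A14@1, A15@1, A16@1) gives peak 18: d1:18  d2:17  d3:4  d4:4  d5:0  d6:0.
Shift A13→3, A14→2, A15→3, A16→5.
Schedule A10@1, A11@1, A12@1, A13@3, A14@2, A15@3, A16@5: d1:8  d2:8  d3:7  d4:6  d5:7  d6:7 — peak 8.
Total gardener-days = 43 over 6 days ⇒ peak ≥ ⌈43/6⌉ = 8, so 8 is optimal.

8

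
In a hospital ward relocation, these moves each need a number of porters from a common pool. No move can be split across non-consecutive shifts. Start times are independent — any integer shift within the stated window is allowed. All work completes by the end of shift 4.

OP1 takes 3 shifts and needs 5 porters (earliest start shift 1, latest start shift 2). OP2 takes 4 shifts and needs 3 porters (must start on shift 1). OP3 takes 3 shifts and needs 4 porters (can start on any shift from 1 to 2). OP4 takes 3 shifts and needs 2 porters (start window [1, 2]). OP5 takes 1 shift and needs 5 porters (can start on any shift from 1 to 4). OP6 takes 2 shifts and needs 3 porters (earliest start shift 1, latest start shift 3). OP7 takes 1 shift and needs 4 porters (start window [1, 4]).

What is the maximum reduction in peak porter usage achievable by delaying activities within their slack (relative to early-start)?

9

Early-start peak: s1:26  s2:17  s3:14  s4:3 ⇒ 26.
Leveled (OP1@1, OP2@1, OP3@1, OP4@1, OP5@4, OP6@1, OP7@4): s1:17  s2:17  s3:14  s4:12 ⇒ 17.
Reduction 26 − 17 = 9.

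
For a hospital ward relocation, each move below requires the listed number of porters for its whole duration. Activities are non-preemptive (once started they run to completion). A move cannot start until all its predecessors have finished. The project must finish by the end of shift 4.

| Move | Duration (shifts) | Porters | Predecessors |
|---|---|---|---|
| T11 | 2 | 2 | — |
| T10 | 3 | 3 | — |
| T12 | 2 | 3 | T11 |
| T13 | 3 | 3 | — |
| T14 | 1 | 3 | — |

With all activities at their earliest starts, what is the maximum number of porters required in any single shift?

11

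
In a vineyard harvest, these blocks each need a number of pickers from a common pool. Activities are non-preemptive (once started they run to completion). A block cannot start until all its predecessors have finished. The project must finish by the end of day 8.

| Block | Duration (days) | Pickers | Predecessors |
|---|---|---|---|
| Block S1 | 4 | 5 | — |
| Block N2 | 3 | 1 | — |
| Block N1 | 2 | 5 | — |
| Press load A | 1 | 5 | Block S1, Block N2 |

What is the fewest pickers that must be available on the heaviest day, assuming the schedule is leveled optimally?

Early-start (Block S1@1, Block N2@1, Block N1@1, Press load A@5) gives peak 11: d1:11  d2:11  d3:6  d4:5  d5:5  d6:0  d7:0  d8:0.
Shift Block N1→5, Press load A→7.
Schedule Block S1@1, Block N2@1, Block N1@5, Press load A@7: d1:6  d2:6  d3:6  d4:5  d5:5  d6:5  d7:5  d8:0 — peak 6.

6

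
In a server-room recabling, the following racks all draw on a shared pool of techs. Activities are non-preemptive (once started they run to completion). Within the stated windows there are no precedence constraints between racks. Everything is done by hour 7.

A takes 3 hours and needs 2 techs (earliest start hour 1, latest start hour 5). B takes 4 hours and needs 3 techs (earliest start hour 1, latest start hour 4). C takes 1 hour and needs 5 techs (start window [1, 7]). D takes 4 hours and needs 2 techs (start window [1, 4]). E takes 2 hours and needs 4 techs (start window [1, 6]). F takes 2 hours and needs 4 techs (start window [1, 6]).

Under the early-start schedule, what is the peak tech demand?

20

Early-start schedule: A@1, B@1, C@1, D@1, E@1, F@1.
Load per hour: hour 1: 20, hour 2: 15, hour 3: 7, hour 4: 5, hour 5: 0, hour 6: 0, hour 7: 0.
Peak is 20.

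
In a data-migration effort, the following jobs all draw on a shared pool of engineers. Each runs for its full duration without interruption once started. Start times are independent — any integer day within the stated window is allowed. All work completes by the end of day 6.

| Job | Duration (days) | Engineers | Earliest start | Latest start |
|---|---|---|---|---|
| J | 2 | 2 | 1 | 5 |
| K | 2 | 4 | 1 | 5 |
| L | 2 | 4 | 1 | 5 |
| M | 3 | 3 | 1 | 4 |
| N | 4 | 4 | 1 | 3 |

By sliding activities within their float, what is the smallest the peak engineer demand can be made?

9

Early-start (J@1, K@1, L@1, M@1, N@1) gives peak 17: d1:17  d2:17  d3:7  d4:4  d5:0  d6:0.
Shift L→4, N→3.
Schedule J@1, K@1, L@4, M@1, N@3: d1:9  d2:9  d3:7  d4:8  d5:8  d6:4 — peak 9.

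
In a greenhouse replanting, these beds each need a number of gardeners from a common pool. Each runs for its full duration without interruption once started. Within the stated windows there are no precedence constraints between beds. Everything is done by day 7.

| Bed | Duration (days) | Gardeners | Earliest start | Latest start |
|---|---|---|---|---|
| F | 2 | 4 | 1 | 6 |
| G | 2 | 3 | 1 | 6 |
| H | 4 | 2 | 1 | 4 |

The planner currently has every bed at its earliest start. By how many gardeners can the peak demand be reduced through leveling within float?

Early-start peak: d1:9  d2:9  d3:2  d4:2  d5:0  d6:0  d7:0 ⇒ 9.
Leveled (F@1, G@3, H@3): d1:4  d2:4  d3:5  d4:5  d5:2  d6:2  d7:0 ⇒ 5.
Reduction 9 − 5 = 4.

4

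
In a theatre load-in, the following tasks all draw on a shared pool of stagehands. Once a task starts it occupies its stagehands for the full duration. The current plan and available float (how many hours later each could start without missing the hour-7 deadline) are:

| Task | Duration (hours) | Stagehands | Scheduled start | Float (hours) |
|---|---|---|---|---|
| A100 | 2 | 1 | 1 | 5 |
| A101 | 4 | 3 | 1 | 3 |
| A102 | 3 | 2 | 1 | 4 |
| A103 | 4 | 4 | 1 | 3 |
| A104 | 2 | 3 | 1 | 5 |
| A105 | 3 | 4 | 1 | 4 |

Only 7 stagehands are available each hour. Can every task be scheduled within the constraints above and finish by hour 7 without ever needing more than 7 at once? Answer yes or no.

Total stagehand-hours = 54; over 7 hours the average is 54/7 > 7, so some hour must exceed 7.

no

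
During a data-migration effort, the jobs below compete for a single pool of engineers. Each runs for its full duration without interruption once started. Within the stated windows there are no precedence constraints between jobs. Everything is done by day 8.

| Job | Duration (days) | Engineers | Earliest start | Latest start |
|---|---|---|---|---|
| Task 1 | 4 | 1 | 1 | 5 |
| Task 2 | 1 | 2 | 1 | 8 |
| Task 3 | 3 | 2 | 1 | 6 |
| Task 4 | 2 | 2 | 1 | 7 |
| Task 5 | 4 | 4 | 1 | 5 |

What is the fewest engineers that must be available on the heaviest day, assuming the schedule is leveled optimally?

Early-start (Task 1@1, Task 2@1, Task 3@1, Task 4@1, Task 5@1) gives peak 11: d1:11  d2:9  d3:7  d4:5  d5:0  d6:0  d7:0  d8:0.
Shift Task 4→2, Task 5→4.
Schedule Task 1@1, Task 2@1, Task 3@1, Task 4@2, Task 5@4: d1:5  d2:5  d3:5  d4:5  d5:4  d6:4  d7:4  d8:0 — peak 5.

5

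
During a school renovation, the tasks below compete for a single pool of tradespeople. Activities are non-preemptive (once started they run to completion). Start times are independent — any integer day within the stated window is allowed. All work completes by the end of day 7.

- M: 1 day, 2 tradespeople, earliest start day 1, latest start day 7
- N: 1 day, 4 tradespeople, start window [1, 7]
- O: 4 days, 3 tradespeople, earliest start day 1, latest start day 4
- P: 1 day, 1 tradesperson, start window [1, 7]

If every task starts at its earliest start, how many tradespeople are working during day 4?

At early start, day 4 has: O.
Demand: 3 = 3.

3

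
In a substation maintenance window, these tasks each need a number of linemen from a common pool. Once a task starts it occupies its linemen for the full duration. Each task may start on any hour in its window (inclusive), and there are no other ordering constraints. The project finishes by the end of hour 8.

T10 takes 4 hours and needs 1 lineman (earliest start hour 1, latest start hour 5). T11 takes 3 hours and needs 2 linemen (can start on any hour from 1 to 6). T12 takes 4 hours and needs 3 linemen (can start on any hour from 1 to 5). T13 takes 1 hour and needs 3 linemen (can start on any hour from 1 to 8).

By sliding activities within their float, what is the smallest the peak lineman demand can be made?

Early-start (T10@1, T11@1, T12@1, T13@1) gives peak 9: h1:9  h2:6  h3:6  h4:4  h5:0  h6:0  h7:0  h8:0.
Shift T12→4, T13→8.
Schedule T10@1, T11@1, T12@4, T13@8: h1:3  h2:3  h3:3  h4:4  h5:3  h6:3  h7:3  h8:3 — peak 4.
Total lineman-hours = 25 over 8 hours ⇒ peak ≥ ⌈25/8⌉ = 4, so 4 is optimal.

4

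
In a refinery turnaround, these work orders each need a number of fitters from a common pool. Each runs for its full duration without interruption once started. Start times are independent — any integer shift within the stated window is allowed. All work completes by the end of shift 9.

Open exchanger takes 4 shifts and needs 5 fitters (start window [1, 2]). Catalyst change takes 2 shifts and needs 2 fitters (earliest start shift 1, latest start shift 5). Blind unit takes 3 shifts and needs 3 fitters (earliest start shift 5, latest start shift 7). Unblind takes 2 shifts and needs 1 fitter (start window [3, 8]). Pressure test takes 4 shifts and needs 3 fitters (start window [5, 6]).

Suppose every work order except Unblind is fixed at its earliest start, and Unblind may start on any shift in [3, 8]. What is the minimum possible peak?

7

Unblind@3: s1:7  s2:7  s3:6  s4:6  s5:6  s6:6  s7:6  s8:3  s9:0 → peak 7
Unblind@4: s1:7  s2:7  s3:5  s4:6  s5:7  s6:6  s7:6  s8:3  s9:0 → peak 7
Unblind@5: s1:7  s2:7  s3:5  s4:5  s5:7  s6:7  s7:6  s8:3  s9:0 → peak 7
Unblind@6: s1:7  s2:7  s3:5  s4:5  s5:6  s6:7  s7:7  s8:3  s9:0 → peak 7
Unblind@7: s1:7  s2:7  s3:5  s4:5  s5:6  s6:6  s7:7  s8:4  s9:0 → peak 7
Unblind@8: s1:7  s2:7  s3:5  s4:5  s5:6  s6:6  s7:6  s8:4  s9:1 → peak 7
Best is Unblind@3, peak 7.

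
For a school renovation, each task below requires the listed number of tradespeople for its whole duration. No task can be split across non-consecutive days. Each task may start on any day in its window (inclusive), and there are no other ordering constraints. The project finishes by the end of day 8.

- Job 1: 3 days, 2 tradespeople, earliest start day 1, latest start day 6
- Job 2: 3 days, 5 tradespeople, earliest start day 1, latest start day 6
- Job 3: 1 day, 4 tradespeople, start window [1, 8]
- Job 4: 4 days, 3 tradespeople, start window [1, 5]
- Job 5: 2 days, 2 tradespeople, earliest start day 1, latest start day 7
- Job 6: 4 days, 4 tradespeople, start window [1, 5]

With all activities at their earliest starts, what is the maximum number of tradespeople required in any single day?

Early-start schedule: Job 1@1, Job 2@1, Job 3@1, Job 4@1, Job 5@1, Job 6@1.
Load per day: day 1: 20, day 2: 16, day 3: 14, day 4: 7, day 5: 0, day 6: 0, day 7: 0, day 8: 0.
Peak is 20.

20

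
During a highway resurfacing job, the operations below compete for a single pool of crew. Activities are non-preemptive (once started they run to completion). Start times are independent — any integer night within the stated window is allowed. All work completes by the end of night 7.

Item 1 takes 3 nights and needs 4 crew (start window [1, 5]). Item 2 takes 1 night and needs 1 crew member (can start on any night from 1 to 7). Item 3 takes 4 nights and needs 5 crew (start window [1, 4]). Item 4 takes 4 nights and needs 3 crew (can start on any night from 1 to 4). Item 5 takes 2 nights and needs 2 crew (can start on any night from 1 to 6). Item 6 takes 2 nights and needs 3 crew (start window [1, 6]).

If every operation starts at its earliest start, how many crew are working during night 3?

At early start, night 3 has: Item 1, Item 3, Item 4.
Demand: 4 + 5 + 3 = 12.

12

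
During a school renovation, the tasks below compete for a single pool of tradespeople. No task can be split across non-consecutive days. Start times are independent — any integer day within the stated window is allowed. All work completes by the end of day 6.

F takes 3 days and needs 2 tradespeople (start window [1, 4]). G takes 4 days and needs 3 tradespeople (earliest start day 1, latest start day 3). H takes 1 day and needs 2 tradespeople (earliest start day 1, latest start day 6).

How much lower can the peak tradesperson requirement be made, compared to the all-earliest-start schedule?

2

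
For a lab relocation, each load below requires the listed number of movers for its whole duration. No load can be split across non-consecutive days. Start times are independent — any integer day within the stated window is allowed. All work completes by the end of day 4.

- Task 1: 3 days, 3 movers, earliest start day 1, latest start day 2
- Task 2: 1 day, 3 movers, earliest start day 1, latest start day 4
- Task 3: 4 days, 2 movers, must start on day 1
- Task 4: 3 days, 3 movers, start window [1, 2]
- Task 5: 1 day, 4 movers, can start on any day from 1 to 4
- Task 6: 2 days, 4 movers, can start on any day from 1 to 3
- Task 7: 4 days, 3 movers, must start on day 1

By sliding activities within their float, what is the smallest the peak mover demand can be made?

15

Early-start (Task 1@1, Task 2@1, Task 3@1, Task 4@1, Task 5@1, Task 6@1, Task 7@1) gives peak 22: d1:22  d2:15  d3:11  d4:5.
Shift Task 5→2, Task 6→3.
Schedule Task 1@1, Task 2@1, Task 3@1, Task 4@1, Task 5@2, Task 6@3, Task 7@1: d1:14  d2:15  d3:15  d4:9 — peak 15.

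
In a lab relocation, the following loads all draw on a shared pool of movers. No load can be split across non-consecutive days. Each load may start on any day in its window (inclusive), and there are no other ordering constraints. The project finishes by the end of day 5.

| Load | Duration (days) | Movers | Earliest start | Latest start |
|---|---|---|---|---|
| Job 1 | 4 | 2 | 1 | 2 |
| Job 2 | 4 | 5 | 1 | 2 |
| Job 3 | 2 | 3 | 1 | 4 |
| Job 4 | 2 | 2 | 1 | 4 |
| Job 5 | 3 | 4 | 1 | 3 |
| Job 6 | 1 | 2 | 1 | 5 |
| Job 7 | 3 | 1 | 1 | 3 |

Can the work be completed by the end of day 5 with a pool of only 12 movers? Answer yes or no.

Schedule Job 1@1, Job 2@1, Job 3@1, Job 4@1, Job 5@3, Job 6@5, Job 7@3: d1:12  d2:12  d3:12  d4:12  d5:7 — peak 12 ≤ 12.

yes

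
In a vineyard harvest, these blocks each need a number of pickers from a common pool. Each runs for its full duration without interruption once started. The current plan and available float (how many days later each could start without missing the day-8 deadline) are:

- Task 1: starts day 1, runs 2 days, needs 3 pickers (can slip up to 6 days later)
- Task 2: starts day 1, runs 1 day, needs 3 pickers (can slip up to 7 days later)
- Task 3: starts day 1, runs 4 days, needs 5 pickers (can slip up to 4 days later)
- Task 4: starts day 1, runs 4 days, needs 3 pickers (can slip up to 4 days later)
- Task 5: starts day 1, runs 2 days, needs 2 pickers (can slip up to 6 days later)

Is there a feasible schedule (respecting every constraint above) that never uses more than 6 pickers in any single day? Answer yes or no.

no

The minimum achievable peak is 7; 6 < 7, so no feasible schedule stays within the cap.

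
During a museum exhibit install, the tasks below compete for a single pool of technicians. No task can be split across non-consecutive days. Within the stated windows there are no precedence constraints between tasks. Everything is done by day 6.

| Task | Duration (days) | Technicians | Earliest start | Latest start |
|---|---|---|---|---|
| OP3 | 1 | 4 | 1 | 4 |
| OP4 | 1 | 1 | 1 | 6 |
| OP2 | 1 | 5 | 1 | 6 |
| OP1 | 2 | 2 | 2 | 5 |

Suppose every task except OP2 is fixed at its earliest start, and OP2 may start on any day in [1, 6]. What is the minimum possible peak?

5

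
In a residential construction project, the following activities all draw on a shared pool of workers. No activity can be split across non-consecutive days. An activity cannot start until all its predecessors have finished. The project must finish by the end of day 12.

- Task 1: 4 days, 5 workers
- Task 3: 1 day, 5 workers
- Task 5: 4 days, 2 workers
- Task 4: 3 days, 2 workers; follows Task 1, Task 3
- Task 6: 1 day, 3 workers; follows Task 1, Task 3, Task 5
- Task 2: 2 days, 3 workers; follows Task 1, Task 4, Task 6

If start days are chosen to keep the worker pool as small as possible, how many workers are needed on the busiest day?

Early-start (Task 1@1, Task 3@1, Task 5@1, Task 4@5, Task 6@5, Task 2@8) gives peak 12: d1:12  d2:7  d3:7  d4:7  d5:5  d6:2  d7:2  d8:3  d9:3  d10:0  d11:0  d12:0.
Shift Task 3→5, Task 5→6, Task 4→6, Task 6→10, Task 2→11.
Schedule Task 1@1, Task 3@5, Task 5@6, Task 4@6, Task 6@10, Task 2@11: d1:5  d2:5  d3:5  d4:5  d5:5  d6:4  d7:4  d8:4  d9:2  d10:3  d11:3  d12:3 — peak 5.

5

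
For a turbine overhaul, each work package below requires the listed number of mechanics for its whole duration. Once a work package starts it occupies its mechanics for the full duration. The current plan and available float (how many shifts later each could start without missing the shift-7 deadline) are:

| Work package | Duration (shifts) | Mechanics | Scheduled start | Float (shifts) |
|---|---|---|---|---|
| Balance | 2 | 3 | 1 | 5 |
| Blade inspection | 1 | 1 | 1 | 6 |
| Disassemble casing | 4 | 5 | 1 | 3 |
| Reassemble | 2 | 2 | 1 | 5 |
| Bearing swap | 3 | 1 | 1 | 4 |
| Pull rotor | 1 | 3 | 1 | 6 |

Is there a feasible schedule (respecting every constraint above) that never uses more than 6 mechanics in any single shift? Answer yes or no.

Schedule Balance@1, Blade inspection@1, Disassemble casing@3, Reassemble@1, Bearing swap@2, Pull rotor@7: s1:6  s2:6  s3:6  s4:6  s5:5  s6:5  s7:3 — peak 6 ≤ 6.

yes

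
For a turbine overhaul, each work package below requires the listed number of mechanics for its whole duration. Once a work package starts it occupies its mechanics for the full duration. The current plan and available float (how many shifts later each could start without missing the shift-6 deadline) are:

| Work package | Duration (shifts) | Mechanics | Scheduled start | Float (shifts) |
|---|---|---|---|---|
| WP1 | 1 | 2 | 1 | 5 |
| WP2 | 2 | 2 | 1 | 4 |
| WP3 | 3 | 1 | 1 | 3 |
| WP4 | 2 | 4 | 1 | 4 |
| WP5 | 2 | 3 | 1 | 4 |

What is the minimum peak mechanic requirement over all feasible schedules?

Early-start (WP1@1, WP2@1, WP3@1, WP4@1, WP5@1) gives peak 12: s1:12  s2:10  s3:1  s4:0  s5:0  s6:0.
Shift WP3→2, WP4→5, WP5→3.
Schedule WP1@1, WP2@1, WP3@2, WP4@5, WP5@3: s1:4  s2:3  s3:4  s4:4  s5:4  s6:4 — peak 4.
Total mechanic-shifts = 23 over 6 shifts ⇒ peak ≥ ⌈23/6⌉ = 4, so 4 is optimal.

4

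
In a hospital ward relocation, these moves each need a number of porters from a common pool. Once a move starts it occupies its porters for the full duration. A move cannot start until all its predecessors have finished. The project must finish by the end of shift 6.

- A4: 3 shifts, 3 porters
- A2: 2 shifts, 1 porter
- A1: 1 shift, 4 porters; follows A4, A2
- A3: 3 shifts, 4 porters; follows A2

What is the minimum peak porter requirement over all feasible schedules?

Early-start (A4@1, A2@1, A1@4, A3@3) gives peak 8: s1:4  s2:4  s3:7  s4:8  s5:4  s6:0.
Shift A1→6.
Schedule A4@1, A2@1, A1@6, A3@3: s1:4  s2:4  s3:7  s4:4  s5:4  s6:4 — peak 7.
No arrangement of the 18 feasible schedules does better.

7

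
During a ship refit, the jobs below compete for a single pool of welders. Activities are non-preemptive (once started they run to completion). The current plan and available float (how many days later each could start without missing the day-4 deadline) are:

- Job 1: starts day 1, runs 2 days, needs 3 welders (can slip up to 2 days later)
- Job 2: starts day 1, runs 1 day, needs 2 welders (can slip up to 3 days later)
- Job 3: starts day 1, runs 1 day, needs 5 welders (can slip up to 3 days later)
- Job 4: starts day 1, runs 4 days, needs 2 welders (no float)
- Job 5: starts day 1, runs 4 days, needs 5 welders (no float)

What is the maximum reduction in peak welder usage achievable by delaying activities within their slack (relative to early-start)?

5

Early-start peak: d1:17  d2:10  d3:7  d4:7 ⇒ 17.
Leveled (Job 1@1, Job 2@1, Job 3@3, Job 4@1, Job 5@1): d1:12  d2:10  d3:12  d4:7 ⇒ 12.
Reduction 17 − 12 = 5.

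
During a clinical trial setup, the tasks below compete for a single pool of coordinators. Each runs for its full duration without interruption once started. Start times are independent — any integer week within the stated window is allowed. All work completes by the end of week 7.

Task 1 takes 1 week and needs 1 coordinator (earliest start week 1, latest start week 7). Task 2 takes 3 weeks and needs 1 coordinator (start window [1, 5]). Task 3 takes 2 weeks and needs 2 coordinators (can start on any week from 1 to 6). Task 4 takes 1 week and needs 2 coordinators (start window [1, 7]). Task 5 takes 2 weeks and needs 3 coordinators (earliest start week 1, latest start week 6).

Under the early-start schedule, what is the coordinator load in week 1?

At early start, week 1 has: Task 1, Task 2, Task 3, Task 4, Task 5.
Demand: 1 + 1 + 2 + 2 + 3 = 9.

9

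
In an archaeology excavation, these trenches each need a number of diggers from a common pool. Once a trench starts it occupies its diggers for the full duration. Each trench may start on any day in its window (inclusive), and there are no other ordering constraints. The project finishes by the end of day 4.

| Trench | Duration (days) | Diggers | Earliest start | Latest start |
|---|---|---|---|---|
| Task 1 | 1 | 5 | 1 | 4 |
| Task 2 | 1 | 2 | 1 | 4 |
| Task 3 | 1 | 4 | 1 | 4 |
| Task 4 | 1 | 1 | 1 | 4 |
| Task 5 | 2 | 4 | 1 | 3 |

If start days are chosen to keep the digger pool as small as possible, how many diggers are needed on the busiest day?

6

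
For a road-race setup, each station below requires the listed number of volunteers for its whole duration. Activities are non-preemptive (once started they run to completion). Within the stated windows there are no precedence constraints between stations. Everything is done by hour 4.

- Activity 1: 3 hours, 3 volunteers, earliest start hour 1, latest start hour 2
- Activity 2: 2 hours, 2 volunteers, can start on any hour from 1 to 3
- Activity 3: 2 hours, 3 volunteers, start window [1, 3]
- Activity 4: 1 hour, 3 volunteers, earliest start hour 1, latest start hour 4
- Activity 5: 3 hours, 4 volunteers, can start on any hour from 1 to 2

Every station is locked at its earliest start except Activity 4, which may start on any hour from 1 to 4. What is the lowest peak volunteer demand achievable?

Activity 4@1: h1:15  h2:12  h3:7  h4:0 → peak 15
Activity 4@2: h1:12  h2:15  h3:7  h4:0 → peak 15
Activity 4@3: h1:12  h2:12  h3:10  h4:0 → peak 12
Activity 4@4: h1:12  h2:12  h3:7  h4:3 → peak 12
Best is Activity 4@3, peak 12.

12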